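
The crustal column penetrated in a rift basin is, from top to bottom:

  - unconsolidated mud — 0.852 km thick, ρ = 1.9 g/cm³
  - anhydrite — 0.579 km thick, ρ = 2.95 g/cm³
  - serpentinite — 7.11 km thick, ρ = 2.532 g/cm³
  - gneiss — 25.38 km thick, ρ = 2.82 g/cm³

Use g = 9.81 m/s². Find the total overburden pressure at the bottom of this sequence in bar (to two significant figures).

unconsolidated mud: 1900 kg/m³ × 9.81 m/s² × 852 m = 1.588×10^7 Pa = 158.8 bar
anhydrite: 2950 kg/m³ × 9.81 m/s² × 579 m = 1.676×10^7 Pa = 167.6 bar
serpentinite: 2532 kg/m³ × 9.81 m/s² × 7110 m = 1.766×10^8 Pa = 1766 bar
gneiss: 2820 kg/m³ × 9.81 m/s² × 25380 m = 7.021×10^8 Pa = 7021 bar
Total = 158.8 + 167.6 + 1766 + 7021 = 9113.6 bar

9100 bar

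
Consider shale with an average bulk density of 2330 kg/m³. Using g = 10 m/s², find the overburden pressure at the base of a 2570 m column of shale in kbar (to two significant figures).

0.60 kbar

shale: 2330 kg/m³ × 10 m/s² × 2570 m = 5.988×10^7 Pa = 0.5988 kbar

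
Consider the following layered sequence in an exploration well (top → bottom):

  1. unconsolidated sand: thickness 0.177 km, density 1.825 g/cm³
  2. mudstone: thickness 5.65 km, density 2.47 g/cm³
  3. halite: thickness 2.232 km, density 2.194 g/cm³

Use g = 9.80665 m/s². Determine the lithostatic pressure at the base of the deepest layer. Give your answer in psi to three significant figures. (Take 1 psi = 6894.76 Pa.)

unconsolidated sand: 1825 kg/m³ × 9.80665 m/s² × 177 m = 3.168×10^6 Pa = 459.4 psi
mudstone: 2470 kg/m³ × 9.80665 m/s² × 5650 m = 1.369×10^8 Pa = 19849 psi
halite: 2194 kg/m³ × 9.80665 m/s² × 2232 m = 4.802×10^7 Pa = 6965 psi
Total = 459.4 + 19849 + 6965 = 27274 psi

27300 psi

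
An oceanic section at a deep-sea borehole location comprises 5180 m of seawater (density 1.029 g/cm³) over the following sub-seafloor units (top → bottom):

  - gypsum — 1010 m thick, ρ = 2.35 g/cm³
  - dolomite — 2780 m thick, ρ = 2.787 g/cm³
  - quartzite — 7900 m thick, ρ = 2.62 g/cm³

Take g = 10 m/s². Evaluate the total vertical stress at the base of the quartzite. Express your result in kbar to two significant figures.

seawater: 1029 kg/m³ × 10 m/s² × 5180 m = 5.330×10^7 Pa = 0.5330 kbar
gypsum: 2350 kg/m³ × 10 m/s² × 1010 m = 2.373×10^7 Pa = 0.2374 kbar
dolomite: 2787 kg/m³ × 10 m/s² × 2780 m = 7.748×10^7 Pa = 0.7748 kbar
quartzite: 2620 kg/m³ × 10 m/s² × 7900 m = 2.070×10^8 Pa = 2.070 kbar
Total = 0.5330 + 0.2374 + 0.7748 + 2.070 = 3.6150 kbar

3.6 kbar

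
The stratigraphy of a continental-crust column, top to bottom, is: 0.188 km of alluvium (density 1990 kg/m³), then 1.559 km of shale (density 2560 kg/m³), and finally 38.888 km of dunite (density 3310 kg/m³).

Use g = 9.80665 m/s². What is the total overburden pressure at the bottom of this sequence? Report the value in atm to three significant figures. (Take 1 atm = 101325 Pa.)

alluvium: 1990 kg/m³ × 9.80665 m/s² × 188 m = 3.669×10^6 Pa = 36.21 atm
shale: 2560 kg/m³ × 9.80665 m/s² × 1559 m = 3.914×10^7 Pa = 386.3 atm
dunite: 3310 kg/m³ × 9.80665 m/s² × 38888 m = 1.262×10^9 Pa = 12458 atm
Total = 36.21 + 386.3 + 12458 = 12880 atm

12900 atm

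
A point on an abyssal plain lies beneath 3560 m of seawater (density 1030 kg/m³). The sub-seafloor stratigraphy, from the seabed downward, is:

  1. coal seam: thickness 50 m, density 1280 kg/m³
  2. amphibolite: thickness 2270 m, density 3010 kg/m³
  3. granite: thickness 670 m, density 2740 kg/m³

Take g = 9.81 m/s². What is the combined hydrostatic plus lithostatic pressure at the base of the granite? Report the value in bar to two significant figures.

1200 bar

seawater: 1030 kg/m³ × 9.81 m/s² × 3560 m = 3.597×10^7 Pa = 359.7 bar
coal seam: 1280 kg/m³ × 9.81 m/s² × 50 m = 6.278×10^5 Pa = 6.278 bar
amphibolite: 3010 kg/m³ × 9.81 m/s² × 2270 m = 6.703×10^7 Pa = 670.3 bar
granite: 2740 kg/m³ × 9.81 m/s² × 670 m = 1.801×10^7 Pa = 180.1 bar
Total = 359.7 + 6.278 + 670.3 + 180.1 = 1216.4 bar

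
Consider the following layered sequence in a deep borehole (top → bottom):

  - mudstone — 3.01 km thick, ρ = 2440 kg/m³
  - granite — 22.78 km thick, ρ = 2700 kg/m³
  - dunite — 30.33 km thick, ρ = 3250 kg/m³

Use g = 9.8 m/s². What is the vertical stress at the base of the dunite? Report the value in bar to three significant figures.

mudstone: 2440 kg/m³ × 9.8 m/s² × 3010 m = 7.198×10^7 Pa = 719.8 bar
granite: 2700 kg/m³ × 9.8 m/s² × 22780 m = 6.028×10^8 Pa = 6028 bar
dunite: 3250 kg/m³ × 9.8 m/s² × 30330 m = 9.660×10^8 Pa = 9660 bar
Total = 719.8 + 6028 + 9660 = 16407 bar

16400 bar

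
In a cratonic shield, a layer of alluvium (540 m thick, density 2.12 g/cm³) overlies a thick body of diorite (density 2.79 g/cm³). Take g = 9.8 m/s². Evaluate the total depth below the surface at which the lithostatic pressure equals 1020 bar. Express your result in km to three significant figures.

Pressure at base of upper layers: 2120×9.8×540 = 1.122×10^7 Pa = 112.2 bar
Remaining pressure to be supplied by diorite: 1.020×10^8 − 1.122×10^7 = 9.078×10^7 Pa
Additional depth in diorite = 9.078×10^7 Pa / (2790 kg/m³ × 9.8 m/s²) = 3320.2 m
Total depth = 540 m + 3320.2 m = 3860.2 m
= 3.8602 km

3.86 km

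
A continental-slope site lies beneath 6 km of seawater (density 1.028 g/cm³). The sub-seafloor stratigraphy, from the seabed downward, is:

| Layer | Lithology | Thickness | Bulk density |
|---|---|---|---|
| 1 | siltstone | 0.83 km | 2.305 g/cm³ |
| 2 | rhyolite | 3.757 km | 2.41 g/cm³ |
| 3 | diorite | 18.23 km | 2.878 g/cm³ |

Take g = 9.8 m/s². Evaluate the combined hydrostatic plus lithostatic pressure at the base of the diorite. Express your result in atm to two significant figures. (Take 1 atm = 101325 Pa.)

seawater: 1028 kg/m³ × 9.8 m/s² × 6000 m = 6.045×10^7 Pa = 596.6 atm
siltstone: 2305 kg/m³ × 9.8 m/s² × 830 m = 1.875×10^7 Pa = 185.0 atm
rhyolite: 2410 kg/m³ × 9.8 m/s² × 3757 m = 8.873×10^7 Pa = 875.7 atm
diorite: 2878 kg/m³ × 9.8 m/s² × 18230 m = 5.142×10^8 Pa = 5074 atm
Total = 596.6 + 185.0 + 875.7 + 5074 = 6731.7 atm

6700 atm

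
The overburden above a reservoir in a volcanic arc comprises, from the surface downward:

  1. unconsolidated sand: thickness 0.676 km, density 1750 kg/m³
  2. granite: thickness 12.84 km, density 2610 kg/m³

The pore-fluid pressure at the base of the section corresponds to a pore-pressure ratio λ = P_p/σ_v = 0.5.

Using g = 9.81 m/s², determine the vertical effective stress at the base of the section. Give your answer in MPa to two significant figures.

170 MPa

Overburden (lithostatic) stress σ_v:
unconsolidated sand: 1750 kg/m³ × 9.81 m/s² × 676 m = 1.161×10^7 Pa = 11.61 MPa
granite: 2610 kg/m³ × 9.81 m/s² × 12840 m = 3.288×10^8 Pa = 328.8 MPa
Total = 11.61 + 328.8 = 340.36 MPa
Pore pressure P_p = λ·σ_v = 0.5 × 340.4 MPa = 170.2 MPa
Effective stress σ' = σ_v − P_p = 340.4 − 170.2 = 170.18 MPa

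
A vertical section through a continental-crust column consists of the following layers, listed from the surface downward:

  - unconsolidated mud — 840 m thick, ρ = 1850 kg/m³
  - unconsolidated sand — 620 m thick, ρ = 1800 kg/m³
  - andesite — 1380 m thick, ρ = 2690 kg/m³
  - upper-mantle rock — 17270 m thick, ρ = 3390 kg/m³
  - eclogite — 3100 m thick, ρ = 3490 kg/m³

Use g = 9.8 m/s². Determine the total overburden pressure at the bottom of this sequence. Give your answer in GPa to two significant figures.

unconsolidated mud: 1850 kg/m³ × 9.8 m/s² × 840 m = 1.523×10^7 Pa = 0.01523 GPa
unconsolidated sand: 1800 kg/m³ × 9.8 m/s² × 620 m = 1.094×10^7 Pa = 0.01094 GPa
andesite: 2690 kg/m³ × 9.8 m/s² × 1380 m = 3.638×10^7 Pa = 0.03638 GPa
upper-mantle rock: 3390 kg/m³ × 9.8 m/s² × 17270 m = 5.737×10^8 Pa = 0.5737 GPa
eclogite: 3490 kg/m³ × 9.8 m/s² × 3100 m = 1.060×10^8 Pa = 0.1060 GPa
Total = 0.01523 + 0.01094 + 0.03638 + 0.5737 + 0.1060 = 0.74232 GPa

0.74 GPa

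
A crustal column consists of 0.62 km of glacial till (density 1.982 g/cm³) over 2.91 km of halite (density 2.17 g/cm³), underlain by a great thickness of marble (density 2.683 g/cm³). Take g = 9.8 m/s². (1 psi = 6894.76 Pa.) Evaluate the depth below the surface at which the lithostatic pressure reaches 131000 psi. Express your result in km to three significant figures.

35.1 km

Pressure at base of upper layers: 1982×9.8×620 + 2170×9.8×2910 = 7.393×10^7 Pa = 10722 psi
Remaining pressure to be supplied by marble: 9.032×10^8 − 7.393×10^7 = 8.293×10^8 Pa
Additional depth in marble = 8.293×10^8 Pa / (2683 kg/m³ × 9.8 m/s²) = 31540 m
Total depth = 3530 m + 31540 m = 35070 m
= 35.070 km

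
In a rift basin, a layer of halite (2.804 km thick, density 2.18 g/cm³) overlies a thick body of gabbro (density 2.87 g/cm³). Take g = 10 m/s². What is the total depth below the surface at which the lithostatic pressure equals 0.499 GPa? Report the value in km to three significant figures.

18.1 km

Pressure at base of upper layers: 2180×10×2804 = 6.113×10^7 Pa = 0.06113 GPa
Remaining pressure to be supplied by gabbro: 4.990×10^8 − 6.113×10^7 = 4.379×10^8 Pa
Additional depth in gabbro = 4.379×10^8 Pa / (2870 kg/m³ × 10 m/s²) = 15257 m
Total depth = 2804 m + 15257 m = 18061 m
= 18.061 km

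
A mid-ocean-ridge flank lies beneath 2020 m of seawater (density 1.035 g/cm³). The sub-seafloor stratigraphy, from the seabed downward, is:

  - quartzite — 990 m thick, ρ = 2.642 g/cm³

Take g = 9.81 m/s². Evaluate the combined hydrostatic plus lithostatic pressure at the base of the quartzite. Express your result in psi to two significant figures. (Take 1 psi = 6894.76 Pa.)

6700 psi

seawater: 1035 kg/m³ × 9.81 m/s² × 2020 m = 2.051×10^7 Pa = 2975 psi
quartzite: 2642 kg/m³ × 9.81 m/s² × 990 m = 2.566×10^7 Pa = 3722 psi
Total = 2975 + 3722 = 6696.2 psi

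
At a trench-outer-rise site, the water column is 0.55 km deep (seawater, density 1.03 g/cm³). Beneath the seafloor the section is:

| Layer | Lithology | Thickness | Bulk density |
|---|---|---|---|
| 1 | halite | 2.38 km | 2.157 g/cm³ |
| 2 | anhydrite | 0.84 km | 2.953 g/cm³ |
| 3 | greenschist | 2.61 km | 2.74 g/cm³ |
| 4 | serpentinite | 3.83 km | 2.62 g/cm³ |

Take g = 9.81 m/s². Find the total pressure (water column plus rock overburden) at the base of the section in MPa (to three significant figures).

seawater: 1030 kg/m³ × 9.81 m/s² × 550 m = 5.557×10^6 Pa = 5.557 MPa
halite: 2157 kg/m³ × 9.81 m/s² × 2380 m = 5.036×10^7 Pa = 50.36 MPa
anhydrite: 2953 kg/m³ × 9.81 m/s² × 840 m = 2.433×10^7 Pa = 24.33 MPa
greenschist: 2740 kg/m³ × 9.81 m/s² × 2610 m = 7.016×10^7 Pa = 70.16 MPa
serpentinite: 2620 kg/m³ × 9.81 m/s² × 3830 m = 9.844×10^7 Pa = 98.44 MPa
Total = 5.557 + 50.36 + 24.33 + 70.16 + 98.44 = 248.85 MPa

249 MPa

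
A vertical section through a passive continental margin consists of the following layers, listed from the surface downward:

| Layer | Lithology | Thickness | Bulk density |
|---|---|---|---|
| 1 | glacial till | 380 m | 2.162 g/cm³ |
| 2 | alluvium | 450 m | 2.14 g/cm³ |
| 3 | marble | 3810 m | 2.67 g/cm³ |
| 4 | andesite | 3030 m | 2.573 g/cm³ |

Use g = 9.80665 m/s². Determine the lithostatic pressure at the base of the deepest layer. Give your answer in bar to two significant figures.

glacial till: 2162 kg/m³ × 9.80665 m/s² × 380 m = 8.057×10^6 Pa = 80.57 bar
alluvium: 2140 kg/m³ × 9.80665 m/s² × 450 m = 9.444×10^6 Pa = 94.44 bar
marble: 2670 kg/m³ × 9.80665 m/s² × 3810 m = 9.976×10^7 Pa = 997.6 bar
andesite: 2573 kg/m³ × 9.80665 m/s² × 3030 m = 7.645×10^7 Pa = 764.5 bar
Total = 80.57 + 94.44 + 997.6 + 764.5 = 1937.2 bar

1900 bar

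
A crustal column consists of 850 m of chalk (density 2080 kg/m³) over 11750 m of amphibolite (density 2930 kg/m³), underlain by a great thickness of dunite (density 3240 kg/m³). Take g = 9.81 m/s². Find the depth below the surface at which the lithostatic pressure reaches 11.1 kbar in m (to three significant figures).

36400 m

Pressure at base of upper layers: 2080×9.81×850 + 2930×9.81×11750 = 3.551×10^8 Pa = 3.551 kbar
Remaining pressure to be supplied by dunite: 1.110×10^9 − 3.551×10^8 = 7.549×10^8 Pa
Additional depth in dunite = 7.549×10^8 Pa / (3240 kg/m³ × 9.81 m/s²) = 23751 m
Total depth = 12600 m + 23751 m = 36351 m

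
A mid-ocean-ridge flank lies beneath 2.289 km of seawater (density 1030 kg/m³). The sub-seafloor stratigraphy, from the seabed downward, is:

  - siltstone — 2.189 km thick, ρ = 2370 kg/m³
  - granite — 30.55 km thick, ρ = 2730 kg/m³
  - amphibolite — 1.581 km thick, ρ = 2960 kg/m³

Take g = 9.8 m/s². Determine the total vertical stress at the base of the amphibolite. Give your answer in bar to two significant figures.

9400 bar

seawater: 1030 kg/m³ × 9.8 m/s² × 2289 m = 2.311×10^7 Pa = 231.1 bar
siltstone: 2370 kg/m³ × 9.8 m/s² × 2189 m = 5.084×10^7 Pa = 508.4 bar
granite: 2730 kg/m³ × 9.8 m/s² × 30550 m = 8.173×10^8 Pa = 8173 bar
amphibolite: 2960 kg/m³ × 9.8 m/s² × 1581 m = 4.586×10^7 Pa = 458.6 bar
Total = 231.1 + 508.4 + 8173 + 458.6 = 9371.4 bar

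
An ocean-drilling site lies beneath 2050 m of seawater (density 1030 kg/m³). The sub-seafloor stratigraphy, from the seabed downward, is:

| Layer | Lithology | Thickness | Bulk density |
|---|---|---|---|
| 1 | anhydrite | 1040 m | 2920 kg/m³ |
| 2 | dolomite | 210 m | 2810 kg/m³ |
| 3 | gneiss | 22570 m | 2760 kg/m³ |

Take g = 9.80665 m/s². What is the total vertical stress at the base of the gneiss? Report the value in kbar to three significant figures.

seawater: 1030 kg/m³ × 9.80665 m/s² × 2050 m = 2.071×10^7 Pa = 0.2071 kbar
anhydrite: 2920 kg/m³ × 9.80665 m/s² × 1040 m = 2.978×10^7 Pa = 0.2978 kbar
dolomite: 2810 kg/m³ × 9.80665 m/s² × 210 m = 5.787×10^6 Pa = 0.05787 kbar
gneiss: 2760 kg/m³ × 9.80665 m/s² × 22570 m = 6.109×10^8 Pa = 6.109 kbar
Total = 0.2071 + 0.2978 + 0.05787 + 6.109 = 6.6716 kbar

6.67 kbar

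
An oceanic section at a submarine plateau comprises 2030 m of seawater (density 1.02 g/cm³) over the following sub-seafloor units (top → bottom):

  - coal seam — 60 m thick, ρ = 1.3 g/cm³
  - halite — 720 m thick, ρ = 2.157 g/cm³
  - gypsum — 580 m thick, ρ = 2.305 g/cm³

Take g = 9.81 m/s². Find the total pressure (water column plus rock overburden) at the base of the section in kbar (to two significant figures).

0.49 kbar

seawater: 1020 kg/m³ × 9.81 m/s² × 2030 m = 2.031×10^7 Pa = 0.2031 kbar
coal seam: 1300 kg/m³ × 9.81 m/s² × 60 m = 7.652×10^5 Pa = 7.652×10^-3 kbar
halite: 2157 kg/m³ × 9.81 m/s² × 720 m = 1.524×10^7 Pa = 0.1524 kbar
gypsum: 2305 kg/m³ × 9.81 m/s² × 580 m = 1.311×10^7 Pa = 0.1311 kbar
Total = 0.2031 + 7.652×10^-3 + 0.1524 + 0.1311 = 0.49428 kbar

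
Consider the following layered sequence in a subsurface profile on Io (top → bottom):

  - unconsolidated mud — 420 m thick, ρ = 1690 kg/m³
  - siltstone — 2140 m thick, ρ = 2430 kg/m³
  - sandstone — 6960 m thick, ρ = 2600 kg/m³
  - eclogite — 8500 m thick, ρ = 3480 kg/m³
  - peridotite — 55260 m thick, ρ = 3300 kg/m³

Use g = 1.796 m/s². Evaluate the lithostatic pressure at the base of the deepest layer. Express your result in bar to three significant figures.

unconsolidated mud: 1690 kg/m³ × 1.796 m/s² × 420 m = 1.275×10^6 Pa = 12.75 bar
siltstone: 2430 kg/m³ × 1.796 m/s² × 2140 m = 9.340×10^6 Pa = 93.40 bar
sandstone: 2600 kg/m³ × 1.796 m/s² × 6960 m = 3.250×10^7 Pa = 325.0 bar
eclogite: 3480 kg/m³ × 1.796 m/s² × 8500 m = 5.313×10^7 Pa = 531.3 bar
peridotite: 3300 kg/m³ × 1.796 m/s² × 55260 m = 3.275×10^8 Pa = 3275 bar
Total = 12.75 + 93.40 + 325.0 + 531.3 + 3275 = 4237.6 bar

4240 bar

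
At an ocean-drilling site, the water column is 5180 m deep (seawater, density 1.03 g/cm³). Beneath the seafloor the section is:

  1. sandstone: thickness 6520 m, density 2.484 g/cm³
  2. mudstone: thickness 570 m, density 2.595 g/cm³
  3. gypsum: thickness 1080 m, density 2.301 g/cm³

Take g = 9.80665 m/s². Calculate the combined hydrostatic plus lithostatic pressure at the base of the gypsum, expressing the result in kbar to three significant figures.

2.50 kbar

seawater: 1030 kg/m³ × 9.80665 m/s² × 5180 m = 5.232×10^7 Pa = 0.5232 kbar
sandstone: 2484 kg/m³ × 9.80665 m/s² × 6520 m = 1.588×10^8 Pa = 1.588 kbar
mudstone: 2595 kg/m³ × 9.80665 m/s² × 570 m = 1.451×10^7 Pa = 0.1451 kbar
gypsum: 2301 kg/m³ × 9.80665 m/s² × 1080 m = 2.437×10^7 Pa = 0.2437 kbar
Total = 0.5232 + 1.588 + 0.1451 + 0.2437 = 2.5002 kbar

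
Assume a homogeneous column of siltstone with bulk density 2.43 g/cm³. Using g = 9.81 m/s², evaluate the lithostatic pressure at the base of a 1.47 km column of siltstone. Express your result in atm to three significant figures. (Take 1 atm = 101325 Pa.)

346 atm

siltstone: 2430 kg/m³ × 9.81 m/s² × 1470 m = 3.504×10^7 Pa = 345.8 atm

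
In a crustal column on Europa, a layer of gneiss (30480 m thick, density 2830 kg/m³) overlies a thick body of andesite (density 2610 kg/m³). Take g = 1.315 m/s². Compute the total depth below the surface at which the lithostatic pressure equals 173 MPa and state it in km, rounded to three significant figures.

Pressure at base of upper layers: 2830×1.315×30480 = 1.134×10^8 Pa = 113.4 MPa
Remaining pressure to be supplied by andesite: 1.730×10^8 − 1.134×10^8 = 5.957×10^7 Pa
Additional depth in andesite = 5.957×10^7 Pa / (2610 kg/m³ × 1.315 m/s²) = 17357 m
Total depth = 30480 m + 17357 m = 47837 m
= 47.837 km

47.8 km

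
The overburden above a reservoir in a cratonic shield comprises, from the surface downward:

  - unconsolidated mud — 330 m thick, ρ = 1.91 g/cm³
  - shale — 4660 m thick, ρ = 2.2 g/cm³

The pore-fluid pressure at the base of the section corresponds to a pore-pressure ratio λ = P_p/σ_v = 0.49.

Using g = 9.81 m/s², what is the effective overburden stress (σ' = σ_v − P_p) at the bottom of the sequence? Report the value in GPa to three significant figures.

0.0544 GPa

Overburden (lithostatic) stress σ_v:
unconsolidated mud: 1910 kg/m³ × 9.81 m/s² × 330 m = 6.183×10^6 Pa = 6.183 MPa
shale: 2200 kg/m³ × 9.81 m/s² × 4660 m = 1.006×10^8 Pa = 100.6 MPa
Total = 6.183 + 100.6 = 106.76 MPa
Pore pressure P_p = λ·σ_v = 0.49 × 106.8 MPa = 52.31 MPa
Effective stress σ' = σ_v − P_p = 106.8 − 52.31 = 54.445 MPa = 0.054445 GPa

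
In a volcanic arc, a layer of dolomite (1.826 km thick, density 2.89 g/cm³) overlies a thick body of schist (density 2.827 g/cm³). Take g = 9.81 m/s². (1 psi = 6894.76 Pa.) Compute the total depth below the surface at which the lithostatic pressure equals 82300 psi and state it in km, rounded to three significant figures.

20.4 km

Pressure at base of upper layers: 2890×9.81×1826 = 5.177×10^7 Pa = 7508 psi
Remaining pressure to be supplied by schist: 5.674×10^8 − 5.177×10^7 = 5.157×10^8 Pa
Additional depth in schist = 5.157×10^8 Pa / (2827 kg/m³ × 9.81 m/s²) = 18594 m
Total depth = 1826 m + 18594 m = 20420 m
= 20.420 km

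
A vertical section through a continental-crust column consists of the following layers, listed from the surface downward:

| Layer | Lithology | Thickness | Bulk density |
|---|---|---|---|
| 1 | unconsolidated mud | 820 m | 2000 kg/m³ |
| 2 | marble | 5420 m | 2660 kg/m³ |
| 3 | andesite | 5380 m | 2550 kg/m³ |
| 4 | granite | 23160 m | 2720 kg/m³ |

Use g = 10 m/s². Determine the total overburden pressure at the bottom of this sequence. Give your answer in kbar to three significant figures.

unconsolidated mud: 2000 kg/m³ × 10 m/s² × 820 m = 1.640×10^7 Pa = 0.1640 kbar
marble: 2660 kg/m³ × 10 m/s² × 5420 m = 1.442×10^8 Pa = 1.442 kbar
andesite: 2550 kg/m³ × 10 m/s² × 5380 m = 1.372×10^8 Pa = 1.372 kbar
granite: 2720 kg/m³ × 10 m/s² × 23160 m = 6.300×10^8 Pa = 6.300 kbar
Total = 0.1640 + 1.442 + 1.372 + 6.300 = 9.2771 kbar

9.28 kbar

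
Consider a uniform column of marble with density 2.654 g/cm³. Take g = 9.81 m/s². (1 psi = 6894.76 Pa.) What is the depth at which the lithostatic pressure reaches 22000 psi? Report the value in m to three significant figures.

h = P/(ρg) = 22000 psi / (2654 kg/m³ × 9.81 m/s²) = 1.517×10^8 Pa / 26036 Pa/m = 5826.0 m

5830 m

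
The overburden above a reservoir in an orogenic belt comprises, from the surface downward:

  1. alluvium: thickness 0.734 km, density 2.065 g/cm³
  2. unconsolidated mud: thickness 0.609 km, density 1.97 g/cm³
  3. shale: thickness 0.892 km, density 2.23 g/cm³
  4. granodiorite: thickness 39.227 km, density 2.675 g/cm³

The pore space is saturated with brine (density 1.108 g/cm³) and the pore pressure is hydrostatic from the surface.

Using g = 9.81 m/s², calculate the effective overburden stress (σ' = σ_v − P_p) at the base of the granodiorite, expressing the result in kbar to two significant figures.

6.2 kbar

Overburden (lithostatic) stress σ_v:
alluvium: 2065 kg/m³ × 9.81 m/s² × 734 m = 1.487×10^7 Pa = 14.87 MPa
unconsolidated mud: 1970 kg/m³ × 9.81 m/s² × 609 m = 1.177×10^7 Pa = 11.77 MPa
shale: 2230 kg/m³ × 9.81 m/s² × 892 m = 1.951×10^7 Pa = 19.51 MPa
granodiorite: 2675 kg/m³ × 9.81 m/s² × 39227 m = 1.029×10^9 Pa = 1029 MPa
Total = 14.87 + 11.77 + 19.51 + 1029 = 1075.5 MPa
Pore pressure P_p = 1108 kg/m³ × 9.81 m/s² × 41462 m = 4.507×10^8 Pa = 450.7 MPa
Effective stress σ' = σ_v − P_p = 1076 − 450.7 = 624.87 MPa = 6.2487 kbar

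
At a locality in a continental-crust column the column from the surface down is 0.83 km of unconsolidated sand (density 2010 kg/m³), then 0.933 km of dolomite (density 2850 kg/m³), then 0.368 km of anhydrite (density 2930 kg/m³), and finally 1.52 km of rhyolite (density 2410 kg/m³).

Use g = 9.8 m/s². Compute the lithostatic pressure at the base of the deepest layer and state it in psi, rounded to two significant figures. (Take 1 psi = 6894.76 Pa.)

13000 psi

unconsolidated sand: 2010 kg/m³ × 9.8 m/s² × 830 m = 1.635×10^7 Pa = 2371 psi
dolomite: 2850 kg/m³ × 9.8 m/s² × 933 m = 2.606×10^7 Pa = 3779 psi
anhydrite: 2930 kg/m³ × 9.8 m/s² × 368 m = 1.057×10^7 Pa = 1533 psi
rhyolite: 2410 kg/m³ × 9.8 m/s² × 1520 m = 3.590×10^7 Pa = 5207 psi
Total = 2371 + 3779 + 1533 + 5207 = 12890 psi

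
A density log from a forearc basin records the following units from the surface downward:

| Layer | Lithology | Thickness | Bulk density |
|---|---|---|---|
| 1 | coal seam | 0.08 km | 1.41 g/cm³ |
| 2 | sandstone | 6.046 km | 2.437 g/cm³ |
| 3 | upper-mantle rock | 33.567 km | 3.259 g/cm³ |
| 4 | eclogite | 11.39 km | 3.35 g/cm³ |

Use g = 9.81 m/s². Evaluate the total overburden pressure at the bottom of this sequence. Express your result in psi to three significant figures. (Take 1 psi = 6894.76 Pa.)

231000 psi

coal seam: 1410 kg/m³ × 9.81 m/s² × 80 m = 1.107×10^6 Pa = 160.5 psi
sandstone: 2437 kg/m³ × 9.81 m/s² × 6046 m = 1.445×10^8 Pa = 20964 psi
upper-mantle rock: 3259 kg/m³ × 9.81 m/s² × 33567 m = 1.073×10^9 Pa = 1.556×10^5 psi
eclogite: 3350 kg/m³ × 9.81 m/s² × 11390 m = 3.743×10^8 Pa = 54290 psi
Total = 160.5 + 20964 + 1.556×10^5 + 54290 = 2.3106×10^5 psi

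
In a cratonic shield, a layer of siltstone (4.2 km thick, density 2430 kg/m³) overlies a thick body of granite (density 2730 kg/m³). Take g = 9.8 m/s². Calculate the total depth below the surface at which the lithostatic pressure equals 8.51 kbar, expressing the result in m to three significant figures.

32300 m

Pressure at base of upper layers: 2430×9.8×4200 = 1.000×10^8 Pa = 1.000 kbar
Remaining pressure to be supplied by granite: 8.510×10^8 − 1.000×10^8 = 7.510×10^8 Pa
Additional depth in granite = 7.510×10^8 Pa / (2730 kg/m³ × 9.8 m/s²) = 28070 m
Total depth = 4200 m + 28070 m = 32270 m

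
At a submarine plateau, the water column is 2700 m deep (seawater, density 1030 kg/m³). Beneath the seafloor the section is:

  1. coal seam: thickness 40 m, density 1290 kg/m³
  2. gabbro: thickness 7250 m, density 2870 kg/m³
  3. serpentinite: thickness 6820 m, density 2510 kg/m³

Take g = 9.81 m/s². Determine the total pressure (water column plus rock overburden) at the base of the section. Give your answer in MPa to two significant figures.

seawater: 1030 kg/m³ × 9.81 m/s² × 2700 m = 2.728×10^7 Pa = 27.28 MPa
coal seam: 1290 kg/m³ × 9.81 m/s² × 40 m = 5.062×10^5 Pa = 0.5062 MPa
gabbro: 2870 kg/m³ × 9.81 m/s² × 7250 m = 2.041×10^8 Pa = 204.1 MPa
serpentinite: 2510 kg/m³ × 9.81 m/s² × 6820 m = 1.679×10^8 Pa = 167.9 MPa
Total = 27.28 + 0.5062 + 204.1 + 167.9 = 399.84 MPa

400 MPa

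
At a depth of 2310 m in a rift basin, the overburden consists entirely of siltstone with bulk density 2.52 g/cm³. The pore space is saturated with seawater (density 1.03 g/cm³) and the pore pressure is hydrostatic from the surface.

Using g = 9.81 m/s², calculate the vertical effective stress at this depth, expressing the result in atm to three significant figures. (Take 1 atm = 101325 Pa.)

Overburden (lithostatic) stress σ_v:
siltstone: 2520 kg/m³ × 9.81 m/s² × 2310 m = 5.711×10^7 Pa = 57.11 MPa
Pore pressure P_p = 1030 kg/m³ × 9.81 m/s² × 2310 m = 2.334×10^7 Pa = 23.34 MPa
Effective stress σ' = σ_v − P_p = 57.11 − 23.34 = 33.765 MPa = 333.24 atm

333 atm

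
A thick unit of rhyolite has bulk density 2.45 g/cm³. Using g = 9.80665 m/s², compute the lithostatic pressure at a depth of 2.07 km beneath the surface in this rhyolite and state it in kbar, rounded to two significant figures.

rhyolite: 2450 kg/m³ × 9.80665 m/s² × 2070 m = 4.973×10^7 Pa = 0.4973 kbar

0.50 kbar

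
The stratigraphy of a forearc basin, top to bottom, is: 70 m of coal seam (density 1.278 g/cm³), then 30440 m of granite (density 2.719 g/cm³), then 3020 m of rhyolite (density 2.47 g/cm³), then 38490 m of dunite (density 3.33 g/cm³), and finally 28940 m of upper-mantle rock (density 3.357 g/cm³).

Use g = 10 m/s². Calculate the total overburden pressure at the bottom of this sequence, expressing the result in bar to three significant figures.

31600 bar

coal seam: 1278 kg/m³ × 10 m/s² × 70 m = 8.946×10^5 Pa = 8.946 bar
granite: 2719 kg/m³ × 10 m/s² × 30440 m = 8.277×10^8 Pa = 8277 bar
rhyolite: 2470 kg/m³ × 10 m/s² × 3020 m = 7.459×10^7 Pa = 745.9 bar
dunite: 3330 kg/m³ × 10 m/s² × 38490 m = 1.282×10^9 Pa = 12817 bar
upper-mantle rock: 3357 kg/m³ × 10 m/s² × 28940 m = 9.715×10^8 Pa = 9715 bar
Total = 8.946 + 8277 + 745.9 + 12817 + 9715 = 31564 bar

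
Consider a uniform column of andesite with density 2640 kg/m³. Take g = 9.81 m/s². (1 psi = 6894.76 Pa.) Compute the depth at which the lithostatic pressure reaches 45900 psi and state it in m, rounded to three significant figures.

h = P/(ρg) = 45900 psi / (2640 kg/m³ × 9.81 m/s²) = 3.165×10^8 Pa / 25898 Pa/m = 12220 m

12200 m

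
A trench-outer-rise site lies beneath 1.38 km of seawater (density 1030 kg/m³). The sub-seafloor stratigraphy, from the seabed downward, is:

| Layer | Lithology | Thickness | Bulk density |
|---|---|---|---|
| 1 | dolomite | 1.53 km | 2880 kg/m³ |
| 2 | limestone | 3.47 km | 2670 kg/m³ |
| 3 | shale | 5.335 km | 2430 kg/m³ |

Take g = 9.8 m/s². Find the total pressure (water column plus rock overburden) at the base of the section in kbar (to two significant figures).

seawater: 1030 kg/m³ × 9.8 m/s² × 1380 m = 1.393×10^7 Pa = 0.1393 kbar
dolomite: 2880 kg/m³ × 9.8 m/s² × 1530 m = 4.318×10^7 Pa = 0.4318 kbar
limestone: 2670 kg/m³ × 9.8 m/s² × 3470 m = 9.080×10^7 Pa = 0.9080 kbar
shale: 2430 kg/m³ × 9.8 m/s² × 5335 m = 1.270×10^8 Pa = 1.270 kbar
Total = 0.1393 + 0.4318 + 0.9080 + 1.270 = 2.7496 kbar

2.7 kbar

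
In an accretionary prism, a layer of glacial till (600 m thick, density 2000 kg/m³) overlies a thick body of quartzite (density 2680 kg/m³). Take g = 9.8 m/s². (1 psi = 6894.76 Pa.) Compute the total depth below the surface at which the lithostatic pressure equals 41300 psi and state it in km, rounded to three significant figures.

11.0 km

Pressure at base of upper layers: 2000×9.8×600 = 1.176×10^7 Pa = 1706 psi
Remaining pressure to be supplied by quartzite: 2.848×10^8 − 1.176×10^7 = 2.730×10^8 Pa
Additional depth in quartzite = 2.730×10^8 Pa / (2680 kg/m³ × 9.8 m/s²) = 10394 m
Total depth = 600 m + 10394 m = 10994 m
= 10.994 km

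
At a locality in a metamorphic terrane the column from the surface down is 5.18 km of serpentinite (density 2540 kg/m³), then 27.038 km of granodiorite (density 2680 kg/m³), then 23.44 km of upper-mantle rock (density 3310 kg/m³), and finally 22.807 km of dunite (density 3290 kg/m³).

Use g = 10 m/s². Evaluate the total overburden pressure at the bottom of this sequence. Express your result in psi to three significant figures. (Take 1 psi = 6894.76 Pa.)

346000 psi

serpentinite: 2540 kg/m³ × 10 m/s² × 5180 m = 1.316×10^8 Pa = 19083 psi
granodiorite: 2680 kg/m³ × 10 m/s² × 27038 m = 7.246×10^8 Pa = 1.051×10^5 psi
upper-mantle rock: 3310 kg/m³ × 10 m/s² × 23440 m = 7.759×10^8 Pa = 1.125×10^5 psi
dunite: 3290 kg/m³ × 10 m/s² × 22807 m = 7.504×10^8 Pa = 1.088×10^5 psi
Total = 19083 + 1.051×10^5 + 1.125×10^5 + 1.088×10^5 = 3.4554×10^5 psi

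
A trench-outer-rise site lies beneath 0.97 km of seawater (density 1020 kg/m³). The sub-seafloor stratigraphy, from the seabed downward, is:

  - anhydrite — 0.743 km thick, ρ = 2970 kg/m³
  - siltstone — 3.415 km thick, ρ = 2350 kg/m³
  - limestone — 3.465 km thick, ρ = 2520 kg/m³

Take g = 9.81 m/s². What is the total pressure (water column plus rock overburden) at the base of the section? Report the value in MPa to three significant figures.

seawater: 1020 kg/m³ × 9.81 m/s² × 970 m = 9.706×10^6 Pa = 9.706 MPa
anhydrite: 2970 kg/m³ × 9.81 m/s² × 743 m = 2.165×10^7 Pa = 21.65 MPa
siltstone: 2350 kg/m³ × 9.81 m/s² × 3415 m = 7.873×10^7 Pa = 78.73 MPa
limestone: 2520 kg/m³ × 9.81 m/s² × 3465 m = 8.566×10^7 Pa = 85.66 MPa
Total = 9.706 + 21.65 + 78.73 + 85.66 = 195.74 MPa

196 MPa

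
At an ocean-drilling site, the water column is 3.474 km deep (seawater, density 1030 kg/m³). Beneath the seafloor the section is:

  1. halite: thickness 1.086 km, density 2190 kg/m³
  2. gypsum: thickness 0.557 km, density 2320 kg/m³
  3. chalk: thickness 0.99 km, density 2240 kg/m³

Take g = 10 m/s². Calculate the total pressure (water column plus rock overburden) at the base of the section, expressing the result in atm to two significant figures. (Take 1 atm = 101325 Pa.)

930 atm

seawater: 1030 kg/m³ × 10 m/s² × 3474 m = 3.578×10^7 Pa = 353.1 atm
halite: 2190 kg/m³ × 10 m/s² × 1086 m = 2.378×10^7 Pa = 234.7 atm
gypsum: 2320 kg/m³ × 10 m/s² × 557 m = 1.292×10^7 Pa = 127.5 atm
chalk: 2240 kg/m³ × 10 m/s² × 990 m = 2.218×10^7 Pa = 218.9 atm
Total = 353.1 + 234.7 + 127.5 + 218.9 = 934.26 atm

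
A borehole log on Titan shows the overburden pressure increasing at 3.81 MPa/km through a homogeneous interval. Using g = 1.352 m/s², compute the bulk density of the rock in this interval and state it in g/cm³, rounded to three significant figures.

2.82 g/cm³

ρ = (dP/dz)/g = 3.81 MPa/km / 1.352 m/s² = 3810.0 Pa/m / 1.352 m/s² = 2818.0 kg/m³
= 2.818 g/cm³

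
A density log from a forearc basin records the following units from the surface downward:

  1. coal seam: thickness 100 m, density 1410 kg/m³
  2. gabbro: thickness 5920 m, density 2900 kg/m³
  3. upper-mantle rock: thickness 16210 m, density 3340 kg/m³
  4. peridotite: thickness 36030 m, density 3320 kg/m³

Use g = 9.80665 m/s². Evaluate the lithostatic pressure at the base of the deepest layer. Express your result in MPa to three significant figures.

coal seam: 1410 kg/m³ × 9.80665 m/s² × 100 m = 1.383×10^6 Pa = 1.383 MPa
gabbro: 2900 kg/m³ × 9.80665 m/s² × 5920 m = 1.684×10^8 Pa = 168.4 MPa
upper-mantle rock: 3340 kg/m³ × 9.80665 m/s² × 16210 m = 5.309×10^8 Pa = 530.9 MPa
peridotite: 3320 kg/m³ × 9.80665 m/s² × 36030 m = 1.173×10^9 Pa = 1173 MPa
Total = 1.383 + 168.4 + 530.9 + 1173 = 1873.8 MPa

1870 MPa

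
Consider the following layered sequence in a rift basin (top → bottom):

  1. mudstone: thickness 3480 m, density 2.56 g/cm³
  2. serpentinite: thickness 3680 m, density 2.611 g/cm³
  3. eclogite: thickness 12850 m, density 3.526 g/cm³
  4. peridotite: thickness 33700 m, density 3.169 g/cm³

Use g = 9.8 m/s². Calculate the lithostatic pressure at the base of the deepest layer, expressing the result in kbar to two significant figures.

mudstone: 2560 kg/m³ × 9.8 m/s² × 3480 m = 8.731×10^7 Pa = 0.8731 kbar
serpentinite: 2611 kg/m³ × 9.8 m/s² × 3680 m = 9.416×10^7 Pa = 0.9416 kbar
eclogite: 3526 kg/m³ × 9.8 m/s² × 12850 m = 4.440×10^8 Pa = 4.440 kbar
peridotite: 3169 kg/m³ × 9.8 m/s² × 33700 m = 1.047×10^9 Pa = 10.47 kbar
Total = 0.8731 + 0.9416 + 4.440 + 10.47 = 16.721 kbar

17 kbar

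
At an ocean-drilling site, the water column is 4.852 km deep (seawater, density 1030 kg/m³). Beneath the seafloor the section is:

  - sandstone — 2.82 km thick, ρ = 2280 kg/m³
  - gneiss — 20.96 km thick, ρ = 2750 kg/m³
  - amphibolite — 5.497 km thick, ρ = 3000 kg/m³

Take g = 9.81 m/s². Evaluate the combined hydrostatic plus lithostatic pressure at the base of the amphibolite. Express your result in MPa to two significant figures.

seawater: 1030 kg/m³ × 9.81 m/s² × 4852 m = 4.903×10^7 Pa = 49.03 MPa
sandstone: 2280 kg/m³ × 9.81 m/s² × 2820 m = 6.307×10^7 Pa = 63.07 MPa
gneiss: 2750 kg/m³ × 9.81 m/s² × 20960 m = 5.654×10^8 Pa = 565.4 MPa
amphibolite: 3000 kg/m³ × 9.81 m/s² × 5497 m = 1.618×10^8 Pa = 161.8 MPa
Total = 49.03 + 63.07 + 565.4 + 161.8 = 839.33 MPa

840 MPa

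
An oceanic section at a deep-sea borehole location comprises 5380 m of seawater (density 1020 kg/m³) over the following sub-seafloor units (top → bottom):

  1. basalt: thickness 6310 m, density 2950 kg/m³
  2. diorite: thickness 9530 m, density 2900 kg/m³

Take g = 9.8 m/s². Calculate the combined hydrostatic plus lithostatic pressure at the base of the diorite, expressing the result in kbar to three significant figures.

seawater: 1020 kg/m³ × 9.8 m/s² × 5380 m = 5.378×10^7 Pa = 0.5378 kbar
basalt: 2950 kg/m³ × 9.8 m/s² × 6310 m = 1.824×10^8 Pa = 1.824 kbar
diorite: 2900 kg/m³ × 9.8 m/s² × 9530 m = 2.708×10^8 Pa = 2.708 kbar
Total = 0.5378 + 1.824 + 2.708 = 5.0704 kbar

5.07 kbar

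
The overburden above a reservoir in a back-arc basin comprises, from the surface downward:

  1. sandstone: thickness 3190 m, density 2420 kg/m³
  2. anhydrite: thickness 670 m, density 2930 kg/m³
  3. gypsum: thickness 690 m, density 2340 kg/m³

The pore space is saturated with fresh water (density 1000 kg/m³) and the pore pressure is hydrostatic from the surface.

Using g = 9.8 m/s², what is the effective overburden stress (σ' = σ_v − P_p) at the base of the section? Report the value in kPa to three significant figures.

66100 kPa

Overburden (lithostatic) stress σ_v:
sandstone: 2420 kg/m³ × 9.8 m/s² × 3190 m = 7.565×10^7 Pa = 75.65 MPa
anhydrite: 2930 kg/m³ × 9.8 m/s² × 670 m = 1.924×10^7 Pa = 19.24 MPa
gypsum: 2340 kg/m³ × 9.8 m/s² × 690 m = 1.582×10^7 Pa = 15.82 MPa
Total = 75.65 + 19.24 + 15.82 = 110.72 MPa
Pore pressure P_p = 1000 kg/m³ × 9.8 m/s² × 4550 m = 4.459×10^7 Pa = 44.59 MPa
Effective stress σ' = σ_v − P_p = 110.7 − 44.59 = 66.126 MPa = 66126 kPa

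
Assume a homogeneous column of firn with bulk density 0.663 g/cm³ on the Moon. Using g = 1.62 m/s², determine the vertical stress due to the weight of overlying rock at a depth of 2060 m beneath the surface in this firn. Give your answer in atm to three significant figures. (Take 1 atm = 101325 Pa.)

firn: 663 kg/m³ × 1.62 m/s² × 2060 m = 2.213×10^6 Pa = 21.84 atm

21.8 atm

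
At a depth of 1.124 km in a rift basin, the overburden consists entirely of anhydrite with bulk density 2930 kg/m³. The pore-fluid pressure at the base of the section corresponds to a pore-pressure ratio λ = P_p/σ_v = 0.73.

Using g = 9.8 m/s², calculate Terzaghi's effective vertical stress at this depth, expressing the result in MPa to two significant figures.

8.7 MPa

Overburden (lithostatic) stress σ_v:
anhydrite: 2930 kg/m³ × 9.8 m/s² × 1124 m = 3.227×10^7 Pa = 32.27 MPa
Pore pressure P_p = λ·σ_v = 0.73 × 32.27 MPa = 23.56 MPa
Effective stress σ' = σ_v − P_p = 32.27 − 23.56 = 8.7141 MPa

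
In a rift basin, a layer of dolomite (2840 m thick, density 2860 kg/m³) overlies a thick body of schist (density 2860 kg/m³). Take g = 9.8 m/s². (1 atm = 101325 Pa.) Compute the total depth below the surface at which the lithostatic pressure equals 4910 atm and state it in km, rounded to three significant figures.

17.8 km

Pressure at base of upper layers: 2860×9.8×2840 = 7.960×10^7 Pa = 785.6 atm
Remaining pressure to be supplied by schist: 4.975×10^8 − 7.960×10^7 = 4.179×10^8 Pa
Additional depth in schist = 4.179×10^8 Pa / (2860 kg/m³ × 9.8 m/s²) = 14910 m
Total depth = 2840 m + 14910 m = 17750 m
= 17.750 km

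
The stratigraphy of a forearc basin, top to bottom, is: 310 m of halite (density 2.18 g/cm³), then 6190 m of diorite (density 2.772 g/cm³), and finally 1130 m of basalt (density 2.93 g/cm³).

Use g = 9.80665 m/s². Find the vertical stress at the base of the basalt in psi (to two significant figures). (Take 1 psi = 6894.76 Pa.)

30000 psi

halite: 2180 kg/m³ × 9.80665 m/s² × 310 m = 6.627×10^6 Pa = 961.2 psi
diorite: 2772 kg/m³ × 9.80665 m/s² × 6190 m = 1.683×10^8 Pa = 24405 psi
basalt: 2930 kg/m³ × 9.80665 m/s² × 1130 m = 3.247×10^7 Pa = 4709 psi
Total = 961.2 + 24405 + 4709 = 30076 psi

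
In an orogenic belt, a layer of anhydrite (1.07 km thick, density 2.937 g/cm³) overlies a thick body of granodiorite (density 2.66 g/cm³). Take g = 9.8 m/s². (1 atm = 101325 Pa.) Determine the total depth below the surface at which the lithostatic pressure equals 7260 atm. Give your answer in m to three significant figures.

28100 m

Pressure at base of upper layers: 2937×9.8×1070 = 3.080×10^7 Pa = 303.9 atm
Remaining pressure to be supplied by granodiorite: 7.356×10^8 − 3.080×10^7 = 7.048×10^8 Pa
Additional depth in granodiorite = 7.048×10^8 Pa / (2660 kg/m³ × 9.8 m/s²) = 27038 m
Total depth = 1070 m + 27038 m = 28108 m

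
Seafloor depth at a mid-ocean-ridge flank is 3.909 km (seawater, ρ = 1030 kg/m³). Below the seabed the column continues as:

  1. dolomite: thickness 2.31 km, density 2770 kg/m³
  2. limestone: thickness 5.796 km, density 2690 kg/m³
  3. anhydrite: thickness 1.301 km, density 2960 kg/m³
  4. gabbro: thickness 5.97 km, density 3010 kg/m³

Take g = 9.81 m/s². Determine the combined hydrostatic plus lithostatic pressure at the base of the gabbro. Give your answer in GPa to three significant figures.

0.469 GPa

seawater: 1030 kg/m³ × 9.81 m/s² × 3909 m = 3.950×10^7 Pa = 0.03950 GPa
dolomite: 2770 kg/m³ × 9.81 m/s² × 2310 m = 6.277×10^7 Pa = 0.06277 GPa
limestone: 2690 kg/m³ × 9.81 m/s² × 5796 m = 1.530×10^8 Pa = 0.1530 GPa
anhydrite: 2960 kg/m³ × 9.81 m/s² × 1301 m = 3.778×10^7 Pa = 0.03778 GPa
gabbro: 3010 kg/m³ × 9.81 m/s² × 5970 m = 1.763×10^8 Pa = 0.1763 GPa
Total = 0.03950 + 0.06277 + 0.1530 + 0.03778 + 0.1763 = 0.46928 GPa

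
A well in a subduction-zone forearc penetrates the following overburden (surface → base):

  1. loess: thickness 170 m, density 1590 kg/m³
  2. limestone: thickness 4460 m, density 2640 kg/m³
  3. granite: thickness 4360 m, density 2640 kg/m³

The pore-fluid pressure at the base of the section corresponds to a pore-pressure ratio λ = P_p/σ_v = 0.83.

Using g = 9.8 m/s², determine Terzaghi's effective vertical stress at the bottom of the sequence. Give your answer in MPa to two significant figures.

39 MPa

Overburden (lithostatic) stress σ_v:
loess: 1590 kg/m³ × 9.8 m/s² × 170 m = 2.649×10^6 Pa = 2.649 MPa
limestone: 2640 kg/m³ × 9.8 m/s² × 4460 m = 1.154×10^8 Pa = 115.4 MPa
granite: 2640 kg/m³ × 9.8 m/s² × 4360 m = 1.128×10^8 Pa = 112.8 MPa
Total = 2.649 + 115.4 + 112.8 = 230.84 MPa
Pore pressure P_p = λ·σ_v = 0.83 × 230.8 MPa = 191.6 MPa
Effective stress σ' = σ_v − P_p = 230.8 − 191.6 = 39.243 MPa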